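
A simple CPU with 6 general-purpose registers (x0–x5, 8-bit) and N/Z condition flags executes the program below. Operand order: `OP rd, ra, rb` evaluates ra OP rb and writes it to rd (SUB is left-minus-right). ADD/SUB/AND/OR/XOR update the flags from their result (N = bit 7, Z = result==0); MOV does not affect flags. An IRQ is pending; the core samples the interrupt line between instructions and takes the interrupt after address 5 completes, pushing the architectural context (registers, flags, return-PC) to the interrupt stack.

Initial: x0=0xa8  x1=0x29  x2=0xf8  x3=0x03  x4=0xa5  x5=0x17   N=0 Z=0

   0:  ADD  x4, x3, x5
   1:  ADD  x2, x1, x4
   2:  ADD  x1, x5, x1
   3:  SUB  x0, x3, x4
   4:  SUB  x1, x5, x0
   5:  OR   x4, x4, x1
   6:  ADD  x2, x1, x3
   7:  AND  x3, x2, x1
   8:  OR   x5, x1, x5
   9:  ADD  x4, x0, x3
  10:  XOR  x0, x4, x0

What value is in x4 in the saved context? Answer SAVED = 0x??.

after  0: x0=0xa8 x1=0x29 x2=0xf8 x3=0x03 x4=0x1a x5=0x17  N=0 Z=0
after  1: x0=0xa8 x1=0x29 x2=0x43 x3=0x03 x4=0x1a x5=0x17  N=0 Z=0
after  2: x0=0xa8 x1=0x40 x2=0x43 x3=0x03 x4=0x1a x5=0x17  N=0 Z=0
after  3: x0=0xe9 x1=0x40 x2=0x43 x3=0x03 x4=0x1a x5=0x17  N=1 Z=0
after  4: x0=0xe9 x1=0x2e x2=0x43 x3=0x03 x4=0x1a x5=0x17  N=0 Z=0
after  5: x0=0xe9 x1=0x2e x2=0x43 x3=0x03 x4=0x3e x5=0x17  N=0 Z=0
-- IRQ taken; context saved, return-PC = 6 --

SAVED = 0x3e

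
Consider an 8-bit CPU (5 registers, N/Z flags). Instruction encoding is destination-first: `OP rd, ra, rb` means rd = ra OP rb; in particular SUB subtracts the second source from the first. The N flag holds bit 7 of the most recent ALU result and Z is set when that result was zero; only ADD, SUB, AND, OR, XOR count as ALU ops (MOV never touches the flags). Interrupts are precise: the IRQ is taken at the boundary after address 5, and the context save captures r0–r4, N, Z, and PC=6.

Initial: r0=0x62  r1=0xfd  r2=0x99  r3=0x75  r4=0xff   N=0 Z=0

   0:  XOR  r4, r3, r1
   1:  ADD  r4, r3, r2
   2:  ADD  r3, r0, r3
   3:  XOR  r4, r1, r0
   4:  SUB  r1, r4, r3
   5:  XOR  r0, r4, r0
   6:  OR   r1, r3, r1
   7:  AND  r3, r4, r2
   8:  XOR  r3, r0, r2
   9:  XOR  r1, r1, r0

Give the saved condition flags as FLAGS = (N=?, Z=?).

after  0: r0=0x62 r1=0xfd r2=0x99 r3=0x75 r4=0x88  N=1 Z=0
after  1: r0=0x62 r1=0xfd r2=0x99 r3=0x75 r4=0x0e  N=0 Z=0
after  2: r0=0x62 r1=0xfd r2=0x99 r3=0xd7 r4=0x0e  N=1 Z=0
after  3: r0=0x62 r1=0xfd r2=0x99 r3=0xd7 r4=0x9f  N=1 Z=0
after  4: r0=0x62 r1=0xc8 r2=0x99 r3=0xd7 r4=0x9f  N=1 Z=0
after  5: r0=0xfd r1=0xc8 r2=0x99 r3=0xd7 r4=0x9f  N=1 Z=0
-- IRQ taken; context saved, return-PC = 6 --

FLAGS = (N=1, Z=0)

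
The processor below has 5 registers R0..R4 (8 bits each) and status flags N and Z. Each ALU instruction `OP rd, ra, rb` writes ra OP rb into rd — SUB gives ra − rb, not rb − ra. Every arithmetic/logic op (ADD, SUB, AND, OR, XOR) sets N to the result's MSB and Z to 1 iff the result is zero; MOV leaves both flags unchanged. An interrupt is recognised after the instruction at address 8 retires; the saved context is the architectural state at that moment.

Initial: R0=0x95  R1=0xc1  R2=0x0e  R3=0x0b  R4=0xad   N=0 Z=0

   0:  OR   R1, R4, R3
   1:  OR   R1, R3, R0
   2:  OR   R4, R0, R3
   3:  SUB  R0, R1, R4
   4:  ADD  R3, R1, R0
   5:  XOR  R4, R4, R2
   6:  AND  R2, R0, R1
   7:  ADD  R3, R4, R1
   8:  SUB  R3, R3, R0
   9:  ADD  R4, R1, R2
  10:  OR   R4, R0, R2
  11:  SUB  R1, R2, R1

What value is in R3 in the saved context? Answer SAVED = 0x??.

SAVED = 0x30

after  0: R0=0x95 R1=0xaf R2=0x0e R3=0x0b R4=0xad  N=1 Z=0
after  1: R0=0x95 R1=0x9f R2=0x0e R3=0x0b R4=0xad  N=1 Z=0
after  2: R0=0x95 R1=0x9f R2=0x0e R3=0x0b R4=0x9f  N=1 Z=0
after  3: R0=0x00 R1=0x9f R2=0x0e R3=0x0b R4=0x9f  N=0 Z=1
after  4: R0=0x00 R1=0x9f R2=0x0e R3=0x9f R4=0x9f  N=1 Z=0
after  5: R0=0x00 R1=0x9f R2=0x0e R3=0x9f R4=0x91  N=1 Z=0
after  6: R0=0x00 R1=0x9f R2=0x00 R3=0x9f R4=0x91  N=0 Z=1
after  7: R0=0x00 R1=0x9f R2=0x00 R3=0x30 R4=0x91  N=0 Z=0
after  8: R0=0x00 R1=0x9f R2=0x00 R3=0x30 R4=0x91  N=0 Z=0
-- IRQ taken; context saved, return-PC = 9 --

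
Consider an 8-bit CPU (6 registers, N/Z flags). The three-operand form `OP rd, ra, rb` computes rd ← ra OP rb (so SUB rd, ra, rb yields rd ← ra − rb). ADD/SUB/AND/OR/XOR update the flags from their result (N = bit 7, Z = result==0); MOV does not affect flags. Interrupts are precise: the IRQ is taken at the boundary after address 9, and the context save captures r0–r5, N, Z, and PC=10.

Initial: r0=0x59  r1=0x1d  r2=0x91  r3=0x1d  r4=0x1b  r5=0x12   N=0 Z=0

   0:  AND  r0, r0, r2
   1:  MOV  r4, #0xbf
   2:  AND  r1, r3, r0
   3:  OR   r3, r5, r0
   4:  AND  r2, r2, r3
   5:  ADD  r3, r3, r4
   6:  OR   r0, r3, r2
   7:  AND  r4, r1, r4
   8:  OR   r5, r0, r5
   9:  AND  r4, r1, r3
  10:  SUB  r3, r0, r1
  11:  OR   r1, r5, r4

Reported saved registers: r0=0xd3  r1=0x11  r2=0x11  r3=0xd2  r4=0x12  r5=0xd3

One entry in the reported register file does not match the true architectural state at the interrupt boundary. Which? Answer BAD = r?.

BAD = r4

after  0: r0=0x11 r1=0x1d r2=0x91 r3=0x1d r4=0x1b r5=0x12  N=0 Z=0
after  1: r0=0x11 r1=0x1d r2=0x91 r3=0x1d r4=0xbf r5=0x12  N=0 Z=0
after  2: r0=0x11 r1=0x11 r2=0x91 r3=0x1d r4=0xbf r5=0x12  N=0 Z=0
after  3: r0=0x11 r1=0x11 r2=0x91 r3=0x13 r4=0xbf r5=0x12  N=0 Z=0
after  4: r0=0x11 r1=0x11 r2=0x11 r3=0x13 r4=0xbf r5=0x12  N=0 Z=0
after  5: r0=0x11 r1=0x11 r2=0x11 r3=0xd2 r4=0xbf r5=0x12  N=1 Z=0
after  6: r0=0xd3 r1=0x11 r2=0x11 r3=0xd2 r4=0xbf r5=0x12  N=1 Z=0
after  7: r0=0xd3 r1=0x11 r2=0x11 r3=0xd2 r4=0x11 r5=0x12  N=0 Z=0
after  8: r0=0xd3 r1=0x11 r2=0x11 r3=0xd2 r4=0x11 r5=0xd3  N=1 Z=0
after  9: r0=0xd3 r1=0x11 r2=0x11 r3=0xd2 r4=0x10 r5=0xd3  N=0 Z=0
-- IRQ taken; context saved, return-PC = 10 --
mismatch: r4: reported 0x12 vs actual 0x10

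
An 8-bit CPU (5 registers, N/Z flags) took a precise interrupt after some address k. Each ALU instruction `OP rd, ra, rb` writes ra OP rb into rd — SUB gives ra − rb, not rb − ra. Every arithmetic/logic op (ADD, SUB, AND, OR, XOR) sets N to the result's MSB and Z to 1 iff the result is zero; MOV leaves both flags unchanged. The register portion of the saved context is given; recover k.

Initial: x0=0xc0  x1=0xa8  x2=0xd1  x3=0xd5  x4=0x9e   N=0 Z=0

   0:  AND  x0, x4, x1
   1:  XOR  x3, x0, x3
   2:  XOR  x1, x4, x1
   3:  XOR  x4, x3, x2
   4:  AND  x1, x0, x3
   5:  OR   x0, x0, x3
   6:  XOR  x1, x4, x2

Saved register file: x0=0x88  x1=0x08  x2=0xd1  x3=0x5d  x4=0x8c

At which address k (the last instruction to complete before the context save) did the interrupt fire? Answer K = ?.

K = 4

after  0: x0=0x88 x1=0xa8 x2=0xd1 x3=0xd5 x4=0x9e  N=1 Z=0
after  1: x0=0x88 x1=0xa8 x2=0xd1 x3=0x5d x4=0x9e  N=0 Z=0
after  2: x0=0x88 x1=0x36 x2=0xd1 x3=0x5d x4=0x9e  N=0 Z=0
after  3: x0=0x88 x1=0x36 x2=0xd1 x3=0x5d x4=0x8c  N=1 Z=0
after  4: x0=0x88 x1=0x08 x2=0xd1 x3=0x5d x4=0x8c  N=0 Z=0
-- IRQ taken; context saved, return-PC = 5 --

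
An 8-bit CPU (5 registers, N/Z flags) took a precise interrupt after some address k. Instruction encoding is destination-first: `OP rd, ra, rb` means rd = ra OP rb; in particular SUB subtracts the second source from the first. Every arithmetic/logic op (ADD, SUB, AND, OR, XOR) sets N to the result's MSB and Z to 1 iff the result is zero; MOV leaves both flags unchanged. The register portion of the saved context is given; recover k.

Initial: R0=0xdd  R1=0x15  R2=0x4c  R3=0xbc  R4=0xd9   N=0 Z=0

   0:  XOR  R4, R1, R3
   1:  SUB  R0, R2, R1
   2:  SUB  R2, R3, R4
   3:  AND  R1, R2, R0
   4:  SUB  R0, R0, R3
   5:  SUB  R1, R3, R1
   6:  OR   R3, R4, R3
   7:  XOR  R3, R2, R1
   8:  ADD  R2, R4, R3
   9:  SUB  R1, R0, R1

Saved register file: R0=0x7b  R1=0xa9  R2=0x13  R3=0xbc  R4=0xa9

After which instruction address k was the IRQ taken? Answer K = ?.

K = 5

after  0: R0=0xdd R1=0x15 R2=0x4c R3=0xbc R4=0xa9  N=1 Z=0
after  1: R0=0x37 R1=0x15 R2=0x4c R3=0xbc R4=0xa9  N=0 Z=0
after  2: R0=0x37 R1=0x15 R2=0x13 R3=0xbc R4=0xa9  N=0 Z=0
after  3: R0=0x37 R1=0x13 R2=0x13 R3=0xbc R4=0xa9  N=0 Z=0
after  4: R0=0x7b R1=0x13 R2=0x13 R3=0xbc R4=0xa9  N=0 Z=0
after  5: R0=0x7b R1=0xa9 R2=0x13 R3=0xbc R4=0xa9  N=1 Z=0
-- IRQ taken; context saved, return-PC = 6 --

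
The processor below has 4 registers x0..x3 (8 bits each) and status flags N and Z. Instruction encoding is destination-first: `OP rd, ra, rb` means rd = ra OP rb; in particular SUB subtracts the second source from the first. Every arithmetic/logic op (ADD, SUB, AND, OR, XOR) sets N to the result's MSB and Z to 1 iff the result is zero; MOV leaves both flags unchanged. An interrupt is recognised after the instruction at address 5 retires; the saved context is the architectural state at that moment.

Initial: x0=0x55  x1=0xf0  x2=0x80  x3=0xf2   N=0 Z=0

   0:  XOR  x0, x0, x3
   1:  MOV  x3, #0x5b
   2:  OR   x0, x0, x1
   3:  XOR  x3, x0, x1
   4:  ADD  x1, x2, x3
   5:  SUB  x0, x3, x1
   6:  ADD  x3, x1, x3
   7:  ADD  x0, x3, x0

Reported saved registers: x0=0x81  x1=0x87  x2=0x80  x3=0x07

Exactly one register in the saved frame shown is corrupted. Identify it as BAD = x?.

after  0: x0=0xa7 x1=0xf0 x2=0x80 x3=0xf2  N=1 Z=0
after  1: x0=0xa7 x1=0xf0 x2=0x80 x3=0x5b  N=1 Z=0
after  2: x0=0xf7 x1=0xf0 x2=0x80 x3=0x5b  N=1 Z=0
after  3: x0=0xf7 x1=0xf0 x2=0x80 x3=0x07  N=0 Z=0
after  4: x0=0xf7 x1=0x87 x2=0x80 x3=0x07  N=1 Z=0
after  5: x0=0x80 x1=0x87 x2=0x80 x3=0x07  N=1 Z=0
-- IRQ taken; context saved, return-PC = 6 --
mismatch: x0: reported 0x81 vs actual 0x80

BAD = x0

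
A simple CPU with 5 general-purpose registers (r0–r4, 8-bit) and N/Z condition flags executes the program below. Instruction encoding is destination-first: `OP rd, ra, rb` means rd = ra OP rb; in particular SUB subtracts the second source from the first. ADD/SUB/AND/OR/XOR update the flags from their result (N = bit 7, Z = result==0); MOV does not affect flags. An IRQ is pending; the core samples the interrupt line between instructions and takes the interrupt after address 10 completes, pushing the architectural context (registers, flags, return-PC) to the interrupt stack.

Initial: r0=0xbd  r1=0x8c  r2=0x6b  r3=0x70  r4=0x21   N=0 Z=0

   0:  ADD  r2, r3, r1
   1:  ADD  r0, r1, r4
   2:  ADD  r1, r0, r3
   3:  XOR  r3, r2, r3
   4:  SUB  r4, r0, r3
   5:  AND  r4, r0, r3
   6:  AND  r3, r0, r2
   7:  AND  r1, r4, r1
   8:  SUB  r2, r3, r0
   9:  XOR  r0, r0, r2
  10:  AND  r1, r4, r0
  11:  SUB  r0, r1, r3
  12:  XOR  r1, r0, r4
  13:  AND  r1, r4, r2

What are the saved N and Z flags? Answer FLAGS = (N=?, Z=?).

FLAGS = (N=0, Z=1)

after  0: r0=0xbd r1=0x8c r2=0xfc r3=0x70 r4=0x21  N=1 Z=0
after  1: r0=0xad r1=0x8c r2=0xfc r3=0x70 r4=0x21  N=1 Z=0
after  2: r0=0xad r1=0x1d r2=0xfc r3=0x70 r4=0x21  N=0 Z=0
after  3: r0=0xad r1=0x1d r2=0xfc r3=0x8c r4=0x21  N=1 Z=0
after  4: r0=0xad r1=0x1d r2=0xfc r3=0x8c r4=0x21  N=0 Z=0
after  5: r0=0xad r1=0x1d r2=0xfc r3=0x8c r4=0x8c  N=1 Z=0
after  6: r0=0xad r1=0x1d r2=0xfc r3=0xac r4=0x8c  N=1 Z=0
after  7: r0=0xad r1=0x0c r2=0xfc r3=0xac r4=0x8c  N=0 Z=0
after  8: r0=0xad r1=0x0c r2=0xff r3=0xac r4=0x8c  N=1 Z=0
after  9: r0=0x52 r1=0x0c r2=0xff r3=0xac r4=0x8c  N=0 Z=0
after 10: r0=0x52 r1=0x00 r2=0xff r3=0xac r4=0x8c  N=0 Z=1
-- IRQ taken; context saved, return-PC = 11 --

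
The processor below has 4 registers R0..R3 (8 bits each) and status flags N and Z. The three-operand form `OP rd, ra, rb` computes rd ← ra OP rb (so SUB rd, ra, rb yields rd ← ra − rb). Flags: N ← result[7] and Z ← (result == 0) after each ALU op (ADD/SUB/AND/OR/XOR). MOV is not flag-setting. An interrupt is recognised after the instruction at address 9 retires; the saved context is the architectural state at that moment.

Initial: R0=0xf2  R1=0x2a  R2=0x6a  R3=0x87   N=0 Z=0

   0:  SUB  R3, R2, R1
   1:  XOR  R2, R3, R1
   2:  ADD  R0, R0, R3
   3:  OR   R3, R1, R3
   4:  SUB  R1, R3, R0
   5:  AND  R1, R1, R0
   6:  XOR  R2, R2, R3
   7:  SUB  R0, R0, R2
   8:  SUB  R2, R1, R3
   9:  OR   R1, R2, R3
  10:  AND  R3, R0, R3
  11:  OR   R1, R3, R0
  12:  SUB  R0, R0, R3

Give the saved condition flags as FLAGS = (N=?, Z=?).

after  0: R0=0xf2 R1=0x2a R2=0x6a R3=0x40  N=0 Z=0
after  1: R0=0xf2 R1=0x2a R2=0x6a R3=0x40  N=0 Z=0
after  2: R0=0x32 R1=0x2a R2=0x6a R3=0x40  N=0 Z=0
after  3: R0=0x32 R1=0x2a R2=0x6a R3=0x6a  N=0 Z=0
after  4: R0=0x32 R1=0x38 R2=0x6a R3=0x6a  N=0 Z=0
after  5: R0=0x32 R1=0x30 R2=0x6a R3=0x6a  N=0 Z=0
after  6: R0=0x32 R1=0x30 R2=0x00 R3=0x6a  N=0 Z=1
after  7: R0=0x32 R1=0x30 R2=0x00 R3=0x6a  N=0 Z=0
after  8: R0=0x32 R1=0x30 R2=0xc6 R3=0x6a  N=1 Z=0
after  9: R0=0x32 R1=0xee R2=0xc6 R3=0x6a  N=1 Z=0
-- IRQ taken; context saved, return-PC = 10 --

FLAGS = (N=1, Z=0)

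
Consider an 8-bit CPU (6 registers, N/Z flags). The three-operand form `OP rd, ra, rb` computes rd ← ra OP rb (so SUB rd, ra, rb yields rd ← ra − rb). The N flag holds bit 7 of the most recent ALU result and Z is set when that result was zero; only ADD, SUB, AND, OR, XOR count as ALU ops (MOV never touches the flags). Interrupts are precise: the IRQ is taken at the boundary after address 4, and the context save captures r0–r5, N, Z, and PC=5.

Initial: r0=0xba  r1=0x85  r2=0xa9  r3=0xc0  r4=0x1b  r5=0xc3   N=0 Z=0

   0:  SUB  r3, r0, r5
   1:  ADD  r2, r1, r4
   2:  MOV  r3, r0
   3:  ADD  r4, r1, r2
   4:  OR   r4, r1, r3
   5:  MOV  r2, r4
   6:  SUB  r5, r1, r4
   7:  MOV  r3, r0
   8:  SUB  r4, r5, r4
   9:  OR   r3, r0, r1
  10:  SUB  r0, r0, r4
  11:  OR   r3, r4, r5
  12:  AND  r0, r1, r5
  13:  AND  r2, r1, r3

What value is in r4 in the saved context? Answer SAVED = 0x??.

SAVED = 0xbf

after  0: r0=0xba r1=0x85 r2=0xa9 r3=0xf7 r4=0x1b r5=0xc3  N=1 Z=0
after  1: r0=0xba r1=0x85 r2=0xa0 r3=0xf7 r4=0x1b r5=0xc3  N=1 Z=0
after  2: r0=0xba r1=0x85 r2=0xa0 r3=0xba r4=0x1b r5=0xc3  N=1 Z=0
after  3: r0=0xba r1=0x85 r2=0xa0 r3=0xba r4=0x25 r5=0xc3  N=0 Z=0
after  4: r0=0xba r1=0x85 r2=0xa0 r3=0xba r4=0xbf r5=0xc3  N=1 Z=0
-- IRQ taken; context saved, return-PC = 5 --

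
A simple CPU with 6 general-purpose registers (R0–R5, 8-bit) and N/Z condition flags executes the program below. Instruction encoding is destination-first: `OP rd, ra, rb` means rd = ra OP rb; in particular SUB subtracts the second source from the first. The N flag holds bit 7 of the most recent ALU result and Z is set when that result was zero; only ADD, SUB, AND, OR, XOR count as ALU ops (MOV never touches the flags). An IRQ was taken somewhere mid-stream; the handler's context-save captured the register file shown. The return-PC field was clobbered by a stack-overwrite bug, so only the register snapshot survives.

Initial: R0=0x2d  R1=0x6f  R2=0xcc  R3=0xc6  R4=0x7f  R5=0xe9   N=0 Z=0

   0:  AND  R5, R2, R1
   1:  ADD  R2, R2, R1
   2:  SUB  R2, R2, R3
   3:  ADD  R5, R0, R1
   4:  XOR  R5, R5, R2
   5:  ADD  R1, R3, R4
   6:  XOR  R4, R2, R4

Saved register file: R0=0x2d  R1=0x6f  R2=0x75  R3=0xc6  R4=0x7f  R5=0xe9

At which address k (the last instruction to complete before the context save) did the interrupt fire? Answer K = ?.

K = 4

after  0: R0=0x2d R1=0x6f R2=0xcc R3=0xc6 R4=0x7f R5=0x4c  N=0 Z=0
after  1: R0=0x2d R1=0x6f R2=0x3b R3=0xc6 R4=0x7f R5=0x4c  N=0 Z=0
after  2: R0=0x2d R1=0x6f R2=0x75 R3=0xc6 R4=0x7f R5=0x4c  N=0 Z=0
after  3: R0=0x2d R1=0x6f R2=0x75 R3=0xc6 R4=0x7f R5=0x9c  N=1 Z=0
after  4: R0=0x2d R1=0x6f R2=0x75 R3=0xc6 R4=0x7f R5=0xe9  N=1 Z=0
-- IRQ taken; context saved, return-PC = 5 --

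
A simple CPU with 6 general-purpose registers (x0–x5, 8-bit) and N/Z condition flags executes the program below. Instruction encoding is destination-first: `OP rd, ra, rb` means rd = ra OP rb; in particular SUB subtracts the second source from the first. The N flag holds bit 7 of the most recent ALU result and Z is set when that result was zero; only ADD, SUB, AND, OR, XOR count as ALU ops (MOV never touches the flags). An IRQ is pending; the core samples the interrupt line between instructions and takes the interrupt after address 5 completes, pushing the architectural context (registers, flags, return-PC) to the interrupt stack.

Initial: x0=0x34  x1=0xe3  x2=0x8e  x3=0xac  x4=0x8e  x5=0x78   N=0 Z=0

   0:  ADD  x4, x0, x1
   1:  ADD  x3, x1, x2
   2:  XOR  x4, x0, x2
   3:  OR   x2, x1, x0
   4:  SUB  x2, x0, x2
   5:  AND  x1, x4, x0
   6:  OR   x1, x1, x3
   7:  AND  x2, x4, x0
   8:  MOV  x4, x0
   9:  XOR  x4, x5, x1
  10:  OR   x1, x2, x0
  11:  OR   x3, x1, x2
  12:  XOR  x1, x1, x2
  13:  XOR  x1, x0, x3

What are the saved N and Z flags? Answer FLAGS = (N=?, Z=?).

after  0: x0=0x34 x1=0xe3 x2=0x8e x3=0xac x4=0x17 x5=0x78  N=0 Z=0
after  1: x0=0x34 x1=0xe3 x2=0x8e x3=0x71 x4=0x17 x5=0x78  N=0 Z=0
after  2: x0=0x34 x1=0xe3 x2=0x8e x3=0x71 x4=0xba x5=0x78  N=1 Z=0
after  3: x0=0x34 x1=0xe3 x2=0xf7 x3=0x71 x4=0xba x5=0x78  N=1 Z=0
after  4: x0=0x34 x1=0xe3 x2=0x3d x3=0x71 x4=0xba x5=0x78  N=0 Z=0
after  5: x0=0x34 x1=0x30 x2=0x3d x3=0x71 x4=0xba x5=0x78  N=0 Z=0
-- IRQ taken; context saved, return-PC = 6 --

FLAGS = (N=0, Z=0)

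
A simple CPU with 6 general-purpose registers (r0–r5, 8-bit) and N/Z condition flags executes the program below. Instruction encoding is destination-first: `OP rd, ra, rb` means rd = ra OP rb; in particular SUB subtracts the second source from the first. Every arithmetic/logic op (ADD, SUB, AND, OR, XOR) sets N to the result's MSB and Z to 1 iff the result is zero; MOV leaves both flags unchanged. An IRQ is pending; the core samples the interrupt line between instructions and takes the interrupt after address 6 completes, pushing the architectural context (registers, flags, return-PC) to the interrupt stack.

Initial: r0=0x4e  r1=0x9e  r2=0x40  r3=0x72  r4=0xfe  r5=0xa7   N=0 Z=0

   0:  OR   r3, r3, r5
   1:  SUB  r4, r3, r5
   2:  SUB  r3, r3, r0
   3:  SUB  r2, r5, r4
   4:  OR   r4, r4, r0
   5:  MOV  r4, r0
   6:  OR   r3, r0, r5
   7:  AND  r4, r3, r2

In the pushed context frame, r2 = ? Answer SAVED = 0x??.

after  0: r0=0x4e r1=0x9e r2=0x40 r3=0xf7 r4=0xfe r5=0xa7  N=1 Z=0
after  1: r0=0x4e r1=0x9e r2=0x40 r3=0xf7 r4=0x50 r5=0xa7  N=0 Z=0
after  2: r0=0x4e r1=0x9e r2=0x40 r3=0xa9 r4=0x50 r5=0xa7  N=1 Z=0
after  3: r0=0x4e r1=0x9e r2=0x57 r3=0xa9 r4=0x50 r5=0xa7  N=0 Z=0
after  4: r0=0x4e r1=0x9e r2=0x57 r3=0xa9 r4=0x5e r5=0xa7  N=0 Z=0
after  5: r0=0x4e r1=0x9e r2=0x57 r3=0xa9 r4=0x4e r5=0xa7  N=0 Z=0
after  6: r0=0x4e r1=0x9e r2=0x57 r3=0xef r4=0x4e r5=0xa7  N=1 Z=0
-- IRQ taken; context saved, return-PC = 7 --

SAVED = 0x57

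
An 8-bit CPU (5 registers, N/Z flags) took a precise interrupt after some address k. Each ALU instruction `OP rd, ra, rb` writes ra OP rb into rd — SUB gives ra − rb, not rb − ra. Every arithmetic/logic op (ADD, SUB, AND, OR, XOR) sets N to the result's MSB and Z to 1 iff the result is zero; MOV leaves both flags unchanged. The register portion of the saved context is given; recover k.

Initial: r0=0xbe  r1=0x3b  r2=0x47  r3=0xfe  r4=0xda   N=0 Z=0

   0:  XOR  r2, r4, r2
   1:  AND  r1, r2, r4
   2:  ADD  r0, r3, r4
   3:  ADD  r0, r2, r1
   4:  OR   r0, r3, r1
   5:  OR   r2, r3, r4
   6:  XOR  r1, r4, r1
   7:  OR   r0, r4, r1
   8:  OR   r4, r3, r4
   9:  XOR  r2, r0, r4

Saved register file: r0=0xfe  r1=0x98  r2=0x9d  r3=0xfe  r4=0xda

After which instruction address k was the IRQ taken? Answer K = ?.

after  0: r0=0xbe r1=0x3b r2=0x9d r3=0xfe r4=0xda  N=1 Z=0
after  1: r0=0xbe r1=0x98 r2=0x9d r3=0xfe r4=0xda  N=1 Z=0
after  2: r0=0xd8 r1=0x98 r2=0x9d r3=0xfe r4=0xda  N=1 Z=0
after  3: r0=0x35 r1=0x98 r2=0x9d r3=0xfe r4=0xda  N=0 Z=0
after  4: r0=0xfe r1=0x98 r2=0x9d r3=0xfe r4=0xda  N=1 Z=0
-- IRQ taken; context saved, return-PC = 5 --

K = 4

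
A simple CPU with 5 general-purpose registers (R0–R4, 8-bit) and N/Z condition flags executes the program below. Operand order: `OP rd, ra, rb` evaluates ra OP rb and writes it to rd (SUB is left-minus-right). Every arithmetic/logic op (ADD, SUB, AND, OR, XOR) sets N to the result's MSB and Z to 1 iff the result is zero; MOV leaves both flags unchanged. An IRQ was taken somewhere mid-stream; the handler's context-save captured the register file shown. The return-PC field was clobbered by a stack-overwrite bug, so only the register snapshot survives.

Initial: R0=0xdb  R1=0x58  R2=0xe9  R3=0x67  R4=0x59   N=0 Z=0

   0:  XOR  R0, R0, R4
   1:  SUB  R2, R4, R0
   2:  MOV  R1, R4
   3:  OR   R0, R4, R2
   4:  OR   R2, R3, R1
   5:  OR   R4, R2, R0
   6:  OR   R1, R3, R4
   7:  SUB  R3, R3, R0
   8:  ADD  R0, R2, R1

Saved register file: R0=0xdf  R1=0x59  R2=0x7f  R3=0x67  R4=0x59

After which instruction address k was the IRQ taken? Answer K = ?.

K = 4

after  0: R0=0x82 R1=0x58 R2=0xe9 R3=0x67 R4=0x59  N=1 Z=0
after  1: R0=0x82 R1=0x58 R2=0xd7 R3=0x67 R4=0x59  N=1 Z=0
after  2: R0=0x82 R1=0x59 R2=0xd7 R3=0x67 R4=0x59  N=1 Z=0
after  3: R0=0xdf R1=0x59 R2=0xd7 R3=0x67 R4=0x59  N=1 Z=0
after  4: R0=0xdf R1=0x59 R2=0x7f R3=0x67 R4=0x59  N=0 Z=0
-- IRQ taken; context saved, return-PC = 5 --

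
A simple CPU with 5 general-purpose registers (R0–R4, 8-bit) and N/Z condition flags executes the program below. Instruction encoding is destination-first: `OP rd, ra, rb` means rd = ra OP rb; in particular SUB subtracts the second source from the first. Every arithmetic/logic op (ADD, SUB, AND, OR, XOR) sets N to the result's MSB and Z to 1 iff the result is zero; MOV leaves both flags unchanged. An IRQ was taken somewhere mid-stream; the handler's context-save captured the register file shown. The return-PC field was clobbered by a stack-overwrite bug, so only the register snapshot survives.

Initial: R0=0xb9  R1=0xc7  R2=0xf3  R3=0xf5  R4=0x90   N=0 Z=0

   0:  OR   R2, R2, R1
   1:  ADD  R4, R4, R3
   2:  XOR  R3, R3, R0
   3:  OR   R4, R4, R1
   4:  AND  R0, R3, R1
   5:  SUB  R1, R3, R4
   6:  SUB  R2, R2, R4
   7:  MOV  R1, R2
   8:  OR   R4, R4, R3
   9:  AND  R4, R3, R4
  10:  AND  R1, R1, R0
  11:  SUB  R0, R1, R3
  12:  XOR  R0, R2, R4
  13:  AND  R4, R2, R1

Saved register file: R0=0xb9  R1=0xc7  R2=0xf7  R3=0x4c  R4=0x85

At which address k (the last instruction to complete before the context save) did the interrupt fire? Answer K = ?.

K = 2

after  0: R0=0xb9 R1=0xc7 R2=0xf7 R3=0xf5 R4=0x90  N=1 Z=0
after  1: R0=0xb9 R1=0xc7 R2=0xf7 R3=0xf5 R4=0x85  N=1 Z=0
after  2: R0=0xb9 R1=0xc7 R2=0xf7 R3=0x4c R4=0x85  N=0 Z=0
-- IRQ taken; context saved, return-PC = 3 --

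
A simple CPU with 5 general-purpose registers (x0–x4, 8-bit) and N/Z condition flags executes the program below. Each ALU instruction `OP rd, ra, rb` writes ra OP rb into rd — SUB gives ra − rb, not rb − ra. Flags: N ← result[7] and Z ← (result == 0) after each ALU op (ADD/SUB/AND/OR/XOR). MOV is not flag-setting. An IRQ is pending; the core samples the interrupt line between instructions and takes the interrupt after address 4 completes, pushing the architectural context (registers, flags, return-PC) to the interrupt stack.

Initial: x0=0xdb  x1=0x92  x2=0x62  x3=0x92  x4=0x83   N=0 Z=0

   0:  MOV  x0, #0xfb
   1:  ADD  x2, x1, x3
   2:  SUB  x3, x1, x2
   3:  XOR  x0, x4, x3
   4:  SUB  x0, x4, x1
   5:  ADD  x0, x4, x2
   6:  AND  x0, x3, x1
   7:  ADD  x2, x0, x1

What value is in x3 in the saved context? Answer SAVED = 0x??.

SAVED = 0x6e

after  0: x0=0xfb x1=0x92 x2=0x62 x3=0x92 x4=0x83  N=0 Z=0
after  1: x0=0xfb x1=0x92 x2=0x24 x3=0x92 x4=0x83  N=0 Z=0
after  2: x0=0xfb x1=0x92 x2=0x24 x3=0x6e x4=0x83  N=0 Z=0
after  3: x0=0xed x1=0x92 x2=0x24 x3=0x6e x4=0x83  N=1 Z=0
after  4: x0=0xf1 x1=0x92 x2=0x24 x3=0x6e x4=0x83  N=1 Z=0
-- IRQ taken; context saved, return-PC = 5 --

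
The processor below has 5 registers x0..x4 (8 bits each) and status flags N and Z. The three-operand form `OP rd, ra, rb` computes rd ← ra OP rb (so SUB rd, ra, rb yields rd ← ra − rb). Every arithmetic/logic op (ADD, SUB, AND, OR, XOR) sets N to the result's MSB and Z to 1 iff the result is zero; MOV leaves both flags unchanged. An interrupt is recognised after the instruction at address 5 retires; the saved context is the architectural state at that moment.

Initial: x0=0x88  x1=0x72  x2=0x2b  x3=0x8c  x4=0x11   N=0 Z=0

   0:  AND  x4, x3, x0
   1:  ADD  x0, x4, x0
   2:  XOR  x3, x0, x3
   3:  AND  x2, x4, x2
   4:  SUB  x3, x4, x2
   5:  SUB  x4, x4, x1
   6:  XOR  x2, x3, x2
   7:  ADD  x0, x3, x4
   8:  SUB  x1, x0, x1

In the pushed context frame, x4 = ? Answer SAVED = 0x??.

after  0: x0=0x88 x1=0x72 x2=0x2b x3=0x8c x4=0x88  N=1 Z=0
after  1: x0=0x10 x1=0x72 x2=0x2b x3=0x8c x4=0x88  N=0 Z=0
after  2: x0=0x10 x1=0x72 x2=0x2b x3=0x9c x4=0x88  N=1 Z=0
after  3: x0=0x10 x1=0x72 x2=0x08 x3=0x9c x4=0x88  N=0 Z=0
after  4: x0=0x10 x1=0x72 x2=0x08 x3=0x80 x4=0x88  N=1 Z=0
after  5: x0=0x10 x1=0x72 x2=0x08 x3=0x80 x4=0x16  N=0 Z=0
-- IRQ taken; context saved, return-PC = 6 --

SAVED = 0x16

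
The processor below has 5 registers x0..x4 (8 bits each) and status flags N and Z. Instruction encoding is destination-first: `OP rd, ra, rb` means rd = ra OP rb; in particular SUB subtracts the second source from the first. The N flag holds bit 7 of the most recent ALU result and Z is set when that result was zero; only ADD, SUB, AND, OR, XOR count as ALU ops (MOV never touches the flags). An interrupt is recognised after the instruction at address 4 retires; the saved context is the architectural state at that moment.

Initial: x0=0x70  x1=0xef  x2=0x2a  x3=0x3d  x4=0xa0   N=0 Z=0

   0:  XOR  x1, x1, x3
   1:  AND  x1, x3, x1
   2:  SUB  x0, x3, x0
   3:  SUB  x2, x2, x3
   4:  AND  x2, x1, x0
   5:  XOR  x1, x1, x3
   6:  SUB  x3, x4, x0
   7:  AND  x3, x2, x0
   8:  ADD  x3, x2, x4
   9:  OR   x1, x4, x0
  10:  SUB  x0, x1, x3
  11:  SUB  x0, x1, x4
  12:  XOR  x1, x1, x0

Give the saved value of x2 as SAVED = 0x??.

after  0: x0=0x70 x1=0xd2 x2=0x2a x3=0x3d x4=0xa0  N=1 Z=0
after  1: x0=0x70 x1=0x10 x2=0x2a x3=0x3d x4=0xa0  N=0 Z=0
after  2: x0=0xcd x1=0x10 x2=0x2a x3=0x3d x4=0xa0  N=1 Z=0
after  3: x0=0xcd x1=0x10 x2=0xed x3=0x3d x4=0xa0  N=1 Z=0
after  4: x0=0xcd x1=0x10 x2=0x00 x3=0x3d x4=0xa0  N=0 Z=1
-- IRQ taken; context saved, return-PC = 5 --

SAVED = 0x00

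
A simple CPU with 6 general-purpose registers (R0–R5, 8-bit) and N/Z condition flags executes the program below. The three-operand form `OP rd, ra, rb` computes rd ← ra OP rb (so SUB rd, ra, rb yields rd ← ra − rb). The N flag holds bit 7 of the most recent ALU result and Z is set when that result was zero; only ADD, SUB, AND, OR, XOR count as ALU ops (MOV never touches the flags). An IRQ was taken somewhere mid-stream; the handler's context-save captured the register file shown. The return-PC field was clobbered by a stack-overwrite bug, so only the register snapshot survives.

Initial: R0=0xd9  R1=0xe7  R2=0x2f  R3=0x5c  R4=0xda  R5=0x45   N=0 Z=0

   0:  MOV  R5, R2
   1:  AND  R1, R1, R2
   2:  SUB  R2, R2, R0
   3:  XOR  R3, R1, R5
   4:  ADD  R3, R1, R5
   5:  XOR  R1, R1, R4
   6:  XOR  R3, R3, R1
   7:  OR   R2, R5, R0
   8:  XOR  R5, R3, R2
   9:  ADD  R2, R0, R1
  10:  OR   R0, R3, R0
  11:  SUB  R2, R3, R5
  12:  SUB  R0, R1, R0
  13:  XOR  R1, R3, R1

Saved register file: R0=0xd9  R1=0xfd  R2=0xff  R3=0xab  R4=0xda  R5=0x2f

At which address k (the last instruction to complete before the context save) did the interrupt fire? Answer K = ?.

after  0: R0=0xd9 R1=0xe7 R2=0x2f R3=0x5c R4=0xda R5=0x2f  N=0 Z=0
after  1: R0=0xd9 R1=0x27 R2=0x2f R3=0x5c R4=0xda R5=0x2f  N=0 Z=0
after  2: R0=0xd9 R1=0x27 R2=0x56 R3=0x5c R4=0xda R5=0x2f  N=0 Z=0
after  3: R0=0xd9 R1=0x27 R2=0x56 R3=0x08 R4=0xda R5=0x2f  N=0 Z=0
after  4: R0=0xd9 R1=0x27 R2=0x56 R3=0x56 R4=0xda R5=0x2f  N=0 Z=0
after  5: R0=0xd9 R1=0xfd R2=0x56 R3=0x56 R4=0xda R5=0x2f  N=1 Z=0
after  6: R0=0xd9 R1=0xfd R2=0x56 R3=0xab R4=0xda R5=0x2f  N=1 Z=0
after  7: R0=0xd9 R1=0xfd R2=0xff R3=0xab R4=0xda R5=0x2f  N=1 Z=0
-- IRQ taken; context saved, return-PC = 8 --

K = 7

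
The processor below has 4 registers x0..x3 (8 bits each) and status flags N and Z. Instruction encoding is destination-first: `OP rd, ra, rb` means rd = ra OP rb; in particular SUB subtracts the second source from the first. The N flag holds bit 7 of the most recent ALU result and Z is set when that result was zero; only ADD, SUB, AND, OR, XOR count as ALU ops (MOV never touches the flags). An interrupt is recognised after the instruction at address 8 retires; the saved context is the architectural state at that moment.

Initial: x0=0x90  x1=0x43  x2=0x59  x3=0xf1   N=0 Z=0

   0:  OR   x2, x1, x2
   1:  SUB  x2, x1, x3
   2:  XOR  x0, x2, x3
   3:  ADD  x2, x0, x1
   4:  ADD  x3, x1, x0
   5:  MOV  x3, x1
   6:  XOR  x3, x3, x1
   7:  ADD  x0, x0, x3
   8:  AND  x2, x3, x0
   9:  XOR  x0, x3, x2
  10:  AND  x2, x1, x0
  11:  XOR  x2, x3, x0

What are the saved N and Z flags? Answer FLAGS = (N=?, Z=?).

after  0: x0=0x90 x1=0x43 x2=0x5b x3=0xf1  N=0 Z=0
after  1: x0=0x90 x1=0x43 x2=0x52 x3=0xf1  N=0 Z=0
after  2: x0=0xa3 x1=0x43 x2=0x52 x3=0xf1  N=1 Z=0
after  3: x0=0xa3 x1=0x43 x2=0xe6 x3=0xf1  N=1 Z=0
after  4: x0=0xa3 x1=0x43 x2=0xe6 x3=0xe6  N=1 Z=0
after  5: x0=0xa3 x1=0x43 x2=0xe6 x3=0x43  N=1 Z=0
after  6: x0=0xa3 x1=0x43 x2=0xe6 x3=0x00  N=0 Z=1
after  7: x0=0xa3 x1=0x43 x2=0xe6 x3=0x00  N=1 Z=0
after  8: x0=0xa3 x1=0x43 x2=0x00 x3=0x00  N=0 Z=1
-- IRQ taken; context saved, return-PC = 9 --

FLAGS = (N=0, Z=1)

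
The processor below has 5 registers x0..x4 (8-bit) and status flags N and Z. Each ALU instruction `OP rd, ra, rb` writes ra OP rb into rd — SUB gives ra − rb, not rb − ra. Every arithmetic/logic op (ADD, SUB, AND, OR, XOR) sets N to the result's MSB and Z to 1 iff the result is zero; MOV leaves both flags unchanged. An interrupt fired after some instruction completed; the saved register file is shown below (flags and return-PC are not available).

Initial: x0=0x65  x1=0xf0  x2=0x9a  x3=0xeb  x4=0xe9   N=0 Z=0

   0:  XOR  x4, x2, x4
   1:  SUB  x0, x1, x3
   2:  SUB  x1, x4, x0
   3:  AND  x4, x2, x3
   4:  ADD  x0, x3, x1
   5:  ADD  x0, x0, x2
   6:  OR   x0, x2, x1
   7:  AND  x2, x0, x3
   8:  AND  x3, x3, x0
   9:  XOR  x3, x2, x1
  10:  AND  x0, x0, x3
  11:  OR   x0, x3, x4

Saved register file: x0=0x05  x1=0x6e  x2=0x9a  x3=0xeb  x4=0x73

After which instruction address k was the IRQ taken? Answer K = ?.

after  0: x0=0x65 x1=0xf0 x2=0x9a x3=0xeb x4=0x73  N=0 Z=0
after  1: x0=0x05 x1=0xf0 x2=0x9a x3=0xeb x4=0x73  N=0 Z=0
after  2: x0=0x05 x1=0x6e x2=0x9a x3=0xeb x4=0x73  N=0 Z=0
-- IRQ taken; context saved, return-PC = 3 --

K = 2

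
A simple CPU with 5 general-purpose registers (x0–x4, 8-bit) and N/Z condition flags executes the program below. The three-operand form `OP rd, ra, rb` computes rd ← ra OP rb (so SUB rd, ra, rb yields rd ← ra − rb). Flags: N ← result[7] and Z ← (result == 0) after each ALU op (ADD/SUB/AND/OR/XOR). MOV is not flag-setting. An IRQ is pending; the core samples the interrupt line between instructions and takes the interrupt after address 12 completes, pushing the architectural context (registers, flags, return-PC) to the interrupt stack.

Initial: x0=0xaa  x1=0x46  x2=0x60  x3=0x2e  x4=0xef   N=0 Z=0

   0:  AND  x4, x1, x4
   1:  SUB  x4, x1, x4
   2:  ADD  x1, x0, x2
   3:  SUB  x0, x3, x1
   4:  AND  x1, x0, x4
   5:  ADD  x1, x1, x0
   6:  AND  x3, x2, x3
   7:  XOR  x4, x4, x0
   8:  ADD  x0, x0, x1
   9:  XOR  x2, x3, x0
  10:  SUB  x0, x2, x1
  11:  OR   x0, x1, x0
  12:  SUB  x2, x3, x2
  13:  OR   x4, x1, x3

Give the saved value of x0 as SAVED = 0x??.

after  0: x0=0xaa x1=0x46 x2=0x60 x3=0x2e x4=0x46  N=0 Z=0
after  1: x0=0xaa x1=0x46 x2=0x60 x3=0x2e x4=0x00  N=0 Z=1
after  2: x0=0xaa x1=0x0a x2=0x60 x3=0x2e x4=0x00  N=0 Z=0
after  3: x0=0x24 x1=0x0a x2=0x60 x3=0x2e x4=0x00  N=0 Z=0
after  4: x0=0x24 x1=0x00 x2=0x60 x3=0x2e x4=0x00  N=0 Z=1
after  5: x0=0x24 x1=0x24 x2=0x60 x3=0x2e x4=0x00  N=0 Z=0
after  6: x0=0x24 x1=0x24 x2=0x60 x3=0x20 x4=0x00  N=0 Z=0
after  7: x0=0x24 x1=0x24 x2=0x60 x3=0x20 x4=0x24  N=0 Z=0
after  8: x0=0x48 x1=0x24 x2=0x60 x3=0x20 x4=0x24  N=0 Z=0
after  9: x0=0x48 x1=0x24 x2=0x68 x3=0x20 x4=0x24  N=0 Z=0
after 10: x0=0x44 x1=0x24 x2=0x68 x3=0x20 x4=0x24  N=0 Z=0
after 11: x0=0x64 x1=0x24 x2=0x68 x3=0x20 x4=0x24  N=0 Z=0
after 12: x0=0x64 x1=0x24 x2=0xb8 x3=0x20 x4=0x24  N=1 Z=0
-- IRQ taken; context saved, return-PC = 13 --

SAVED = 0x64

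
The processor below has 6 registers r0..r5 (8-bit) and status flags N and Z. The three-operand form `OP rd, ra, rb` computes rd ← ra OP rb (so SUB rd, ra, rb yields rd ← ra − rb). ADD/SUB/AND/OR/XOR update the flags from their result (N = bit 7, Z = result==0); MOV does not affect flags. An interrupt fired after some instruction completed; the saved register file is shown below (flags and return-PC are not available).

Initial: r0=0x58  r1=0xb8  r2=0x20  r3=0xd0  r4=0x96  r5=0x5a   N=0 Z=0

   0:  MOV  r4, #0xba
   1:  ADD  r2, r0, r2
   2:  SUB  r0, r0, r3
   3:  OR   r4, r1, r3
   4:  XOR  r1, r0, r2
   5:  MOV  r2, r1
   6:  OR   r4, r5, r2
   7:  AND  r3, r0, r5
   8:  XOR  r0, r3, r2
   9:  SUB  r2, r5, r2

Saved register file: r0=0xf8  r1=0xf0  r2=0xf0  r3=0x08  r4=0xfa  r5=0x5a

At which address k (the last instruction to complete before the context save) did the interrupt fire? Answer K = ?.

after  0: r0=0x58 r1=0xb8 r2=0x20 r3=0xd0 r4=0xba r5=0x5a  N=0 Z=0
after  1: r0=0x58 r1=0xb8 r2=0x78 r3=0xd0 r4=0xba r5=0x5a  N=0 Z=0
after  2: r0=0x88 r1=0xb8 r2=0x78 r3=0xd0 r4=0xba r5=0x5a  N=1 Z=0
after  3: r0=0x88 r1=0xb8 r2=0x78 r3=0xd0 r4=0xf8 r5=0x5a  N=1 Z=0
after  4: r0=0x88 r1=0xf0 r2=0x78 r3=0xd0 r4=0xf8 r5=0x5a  N=1 Z=0
after  5: r0=0x88 r1=0xf0 r2=0xf0 r3=0xd0 r4=0xf8 r5=0x5a  N=1 Z=0
after  6: r0=0x88 r1=0xf0 r2=0xf0 r3=0xd0 r4=0xfa r5=0x5a  N=1 Z=0
after  7: r0=0x88 r1=0xf0 r2=0xf0 r3=0x08 r4=0xfa r5=0x5a  N=0 Z=0
after  8: r0=0xf8 r1=0xf0 r2=0xf0 r3=0x08 r4=0xfa r5=0x5a  N=1 Z=0
-- IRQ taken; context saved, return-PC = 9 --

K = 8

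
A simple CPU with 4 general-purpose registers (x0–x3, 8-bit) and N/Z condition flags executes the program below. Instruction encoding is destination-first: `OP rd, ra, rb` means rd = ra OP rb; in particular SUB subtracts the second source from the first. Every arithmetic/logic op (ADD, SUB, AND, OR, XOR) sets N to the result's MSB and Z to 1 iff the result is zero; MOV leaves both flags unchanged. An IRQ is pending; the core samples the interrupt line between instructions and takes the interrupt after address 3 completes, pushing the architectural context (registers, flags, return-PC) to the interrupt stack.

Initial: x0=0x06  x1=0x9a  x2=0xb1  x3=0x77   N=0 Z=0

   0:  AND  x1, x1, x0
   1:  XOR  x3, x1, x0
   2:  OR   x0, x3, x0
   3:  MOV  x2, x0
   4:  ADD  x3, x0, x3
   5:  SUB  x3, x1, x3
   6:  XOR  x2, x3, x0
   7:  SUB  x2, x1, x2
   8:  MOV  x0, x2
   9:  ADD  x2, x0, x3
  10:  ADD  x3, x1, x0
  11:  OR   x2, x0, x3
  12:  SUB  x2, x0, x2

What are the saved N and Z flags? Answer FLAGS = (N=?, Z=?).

after  0: x0=0x06 x1=0x02 x2=0xb1 x3=0x77  N=0 Z=0
after  1: x0=0x06 x1=0x02 x2=0xb1 x3=0x04  N=0 Z=0
after  2: x0=0x06 x1=0x02 x2=0xb1 x3=0x04  N=0 Z=0
after  3: x0=0x06 x1=0x02 x2=0x06 x3=0x04  N=0 Z=0
-- IRQ taken; context saved, return-PC = 4 --

FLAGS = (N=0, Z=0)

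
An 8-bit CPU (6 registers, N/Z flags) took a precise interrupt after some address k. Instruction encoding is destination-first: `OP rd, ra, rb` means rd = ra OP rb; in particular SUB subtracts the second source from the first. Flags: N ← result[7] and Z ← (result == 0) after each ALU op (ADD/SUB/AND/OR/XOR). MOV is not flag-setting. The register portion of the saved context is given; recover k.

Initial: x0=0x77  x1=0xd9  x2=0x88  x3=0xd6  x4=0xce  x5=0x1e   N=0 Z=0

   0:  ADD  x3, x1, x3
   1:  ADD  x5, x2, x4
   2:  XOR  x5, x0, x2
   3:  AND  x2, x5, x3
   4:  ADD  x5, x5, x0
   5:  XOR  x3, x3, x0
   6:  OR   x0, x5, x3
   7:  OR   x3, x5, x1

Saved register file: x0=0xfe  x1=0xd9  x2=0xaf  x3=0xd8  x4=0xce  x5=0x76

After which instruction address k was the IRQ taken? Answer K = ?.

after  0: x0=0x77 x1=0xd9 x2=0x88 x3=0xaf x4=0xce x5=0x1e  N=1 Z=0
after  1: x0=0x77 x1=0xd9 x2=0x88 x3=0xaf x4=0xce x5=0x56  N=0 Z=0
after  2: x0=0x77 x1=0xd9 x2=0x88 x3=0xaf x4=0xce x5=0xff  N=1 Z=0
after  3: x0=0x77 x1=0xd9 x2=0xaf x3=0xaf x4=0xce x5=0xff  N=1 Z=0
after  4: x0=0x77 x1=0xd9 x2=0xaf x3=0xaf x4=0xce x5=0x76  N=0 Z=0
after  5: x0=0x77 x1=0xd9 x2=0xaf x3=0xd8 x4=0xce x5=0x76  N=1 Z=0
after  6: x0=0xfe x1=0xd9 x2=0xaf x3=0xd8 x4=0xce x5=0x76  N=1 Z=0
-- IRQ taken; context saved, return-PC = 7 --

K = 6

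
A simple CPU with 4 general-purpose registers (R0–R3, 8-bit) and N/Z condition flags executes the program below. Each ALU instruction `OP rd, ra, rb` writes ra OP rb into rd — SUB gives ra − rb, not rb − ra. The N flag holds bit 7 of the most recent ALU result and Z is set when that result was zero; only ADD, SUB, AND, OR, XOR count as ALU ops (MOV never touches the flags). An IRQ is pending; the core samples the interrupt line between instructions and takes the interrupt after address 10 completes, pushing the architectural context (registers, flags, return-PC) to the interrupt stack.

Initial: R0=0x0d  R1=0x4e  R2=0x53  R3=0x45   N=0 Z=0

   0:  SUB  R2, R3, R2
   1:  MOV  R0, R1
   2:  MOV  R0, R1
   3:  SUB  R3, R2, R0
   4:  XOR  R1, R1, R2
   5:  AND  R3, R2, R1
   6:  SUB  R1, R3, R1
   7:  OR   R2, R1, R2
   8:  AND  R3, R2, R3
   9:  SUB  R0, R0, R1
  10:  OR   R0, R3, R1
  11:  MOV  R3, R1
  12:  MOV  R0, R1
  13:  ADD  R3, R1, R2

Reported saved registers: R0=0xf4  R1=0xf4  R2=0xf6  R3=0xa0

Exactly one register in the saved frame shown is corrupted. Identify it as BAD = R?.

BAD = R3

after  0: R0=0x0d R1=0x4e R2=0xf2 R3=0x45  N=1 Z=0
after  1: R0=0x4e R1=0x4e R2=0xf2 R3=0x45  N=1 Z=0
after  2: R0=0x4e R1=0x4e R2=0xf2 R3=0x45  N=1 Z=0
after  3: R0=0x4e R1=0x4e R2=0xf2 R3=0xa4  N=1 Z=0
after  4: R0=0x4e R1=0xbc R2=0xf2 R3=0xa4  N=1 Z=0
after  5: R0=0x4e R1=0xbc R2=0xf2 R3=0xb0  N=1 Z=0
after  6: R0=0x4e R1=0xf4 R2=0xf2 R3=0xb0  N=1 Z=0
after  7: R0=0x4e R1=0xf4 R2=0xf6 R3=0xb0  N=1 Z=0
after  8: R0=0x4e R1=0xf4 R2=0xf6 R3=0xb0  N=1 Z=0
after  9: R0=0x5a R1=0xf4 R2=0xf6 R3=0xb0  N=0 Z=0
after 10: R0=0xf4 R1=0xf4 R2=0xf6 R3=0xb0  N=1 Z=0
-- IRQ taken; context saved, return-PC = 11 --
mismatch: R3: reported 0xa0 vs actual 0xb0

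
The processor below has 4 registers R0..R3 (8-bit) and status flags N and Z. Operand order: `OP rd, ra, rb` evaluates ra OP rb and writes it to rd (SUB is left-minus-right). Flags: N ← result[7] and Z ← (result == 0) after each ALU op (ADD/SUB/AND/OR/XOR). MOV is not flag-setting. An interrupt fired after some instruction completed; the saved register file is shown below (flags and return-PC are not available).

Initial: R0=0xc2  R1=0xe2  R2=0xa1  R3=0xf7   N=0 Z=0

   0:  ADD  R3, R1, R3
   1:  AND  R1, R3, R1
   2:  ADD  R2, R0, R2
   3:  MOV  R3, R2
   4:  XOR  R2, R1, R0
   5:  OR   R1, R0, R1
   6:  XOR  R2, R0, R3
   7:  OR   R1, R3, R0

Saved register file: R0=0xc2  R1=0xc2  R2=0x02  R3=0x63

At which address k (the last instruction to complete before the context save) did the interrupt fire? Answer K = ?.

after  0: R0=0xc2 R1=0xe2 R2=0xa1 R3=0xd9  N=1 Z=0
after  1: R0=0xc2 R1=0xc0 R2=0xa1 R3=0xd9  N=1 Z=0
after  2: R0=0xc2 R1=0xc0 R2=0x63 R3=0xd9  N=0 Z=0
after  3: R0=0xc2 R1=0xc0 R2=0x63 R3=0x63  N=0 Z=0
after  4: R0=0xc2 R1=0xc0 R2=0x02 R3=0x63  N=0 Z=0
after  5: R0=0xc2 R1=0xc2 R2=0x02 R3=0x63  N=1 Z=0
-- IRQ taken; context saved, return-PC = 6 --

K = 5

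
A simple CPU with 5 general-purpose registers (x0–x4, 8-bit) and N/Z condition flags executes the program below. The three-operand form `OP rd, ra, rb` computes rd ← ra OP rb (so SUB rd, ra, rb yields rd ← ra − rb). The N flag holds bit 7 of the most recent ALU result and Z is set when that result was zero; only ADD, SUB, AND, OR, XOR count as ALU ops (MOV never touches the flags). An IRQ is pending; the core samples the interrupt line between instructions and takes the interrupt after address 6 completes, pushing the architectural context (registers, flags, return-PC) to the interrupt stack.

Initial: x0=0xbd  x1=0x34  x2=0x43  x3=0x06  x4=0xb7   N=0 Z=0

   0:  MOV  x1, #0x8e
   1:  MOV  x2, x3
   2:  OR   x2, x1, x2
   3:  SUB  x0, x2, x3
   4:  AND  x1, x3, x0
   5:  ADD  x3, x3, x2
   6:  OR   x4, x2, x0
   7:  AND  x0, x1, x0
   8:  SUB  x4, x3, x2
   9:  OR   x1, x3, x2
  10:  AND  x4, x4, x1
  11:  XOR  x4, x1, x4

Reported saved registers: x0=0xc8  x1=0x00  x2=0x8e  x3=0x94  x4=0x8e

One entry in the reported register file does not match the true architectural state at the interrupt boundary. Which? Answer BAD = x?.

after  0: x0=0xbd x1=0x8e x2=0x43 x3=0x06 x4=0xb7  N=0 Z=0
after  1: x0=0xbd x1=0x8e x2=0x06 x3=0x06 x4=0xb7  N=0 Z=0
after  2: x0=0xbd x1=0x8e x2=0x8e x3=0x06 x4=0xb7  N=1 Z=0
after  3: x0=0x88 x1=0x8e x2=0x8e x3=0x06 x4=0xb7  N=1 Z=0
after  4: x0=0x88 x1=0x00 x2=0x8e x3=0x06 x4=0xb7  N=0 Z=1
after  5: x0=0x88 x1=0x00 x2=0x8e x3=0x94 x4=0xb7  N=1 Z=0
after  6: x0=0x88 x1=0x00 x2=0x8e x3=0x94 x4=0x8e  N=1 Z=0
-- IRQ taken; context saved, return-PC = 7 --
mismatch: x0: reported 0xc8 vs actual 0x88

BAD = x0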